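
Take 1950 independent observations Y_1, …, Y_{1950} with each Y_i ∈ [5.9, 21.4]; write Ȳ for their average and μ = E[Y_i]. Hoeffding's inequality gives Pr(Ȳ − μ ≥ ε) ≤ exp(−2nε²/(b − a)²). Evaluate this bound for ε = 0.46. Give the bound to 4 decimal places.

0.0322

Exponent: 2nε²/(b − a)² = 2·1950·0.46² / 15.5² = 3.43492.
Bound = exp(−3.43492) = 0.03223.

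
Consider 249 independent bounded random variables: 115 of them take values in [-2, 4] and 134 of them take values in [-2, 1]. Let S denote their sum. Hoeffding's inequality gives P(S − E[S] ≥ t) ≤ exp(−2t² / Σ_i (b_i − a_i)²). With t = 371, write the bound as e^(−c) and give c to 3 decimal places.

Σ(b_i − a_i)² = 115·6² + 134·3² = 5346.
c = 2t² / 5346 = 2·371² / 5346 = 51.4931.

51.493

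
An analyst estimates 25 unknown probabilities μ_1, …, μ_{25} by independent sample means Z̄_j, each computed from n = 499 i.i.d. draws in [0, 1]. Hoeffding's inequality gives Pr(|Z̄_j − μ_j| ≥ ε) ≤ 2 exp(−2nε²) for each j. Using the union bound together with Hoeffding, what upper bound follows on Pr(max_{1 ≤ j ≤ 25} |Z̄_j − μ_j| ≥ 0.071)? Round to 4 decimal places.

0.3266

Per-experiment Hoeffding bound: 2·exp(−2·499·0.071²) = 2·exp(−5.03092) = 0.013066.
Union bound over 25 events: 25·0.013066 = 0.32664.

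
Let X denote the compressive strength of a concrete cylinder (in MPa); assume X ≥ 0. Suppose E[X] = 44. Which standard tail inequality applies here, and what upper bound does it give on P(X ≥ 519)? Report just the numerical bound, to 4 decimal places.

0.0848

Only the mean of a non-negative variable is known, so Markov's inequality is the applicable tail bound.
Markov's inequality: for a non-negative random variable, P(X ≥ a) ≤ E[X]/a.
Here E[X] = 44 and a = 519, so the bound is 44/519 = 0.0848.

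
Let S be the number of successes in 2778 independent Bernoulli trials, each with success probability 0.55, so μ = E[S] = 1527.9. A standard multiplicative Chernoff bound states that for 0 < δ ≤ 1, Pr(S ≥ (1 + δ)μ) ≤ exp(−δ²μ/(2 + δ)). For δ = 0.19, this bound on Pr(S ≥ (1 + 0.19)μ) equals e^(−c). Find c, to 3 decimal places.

25.186

c = δ²μ/(2 + δ) = 0.19²·1527.9/(2 + 0.19) = 25.1859.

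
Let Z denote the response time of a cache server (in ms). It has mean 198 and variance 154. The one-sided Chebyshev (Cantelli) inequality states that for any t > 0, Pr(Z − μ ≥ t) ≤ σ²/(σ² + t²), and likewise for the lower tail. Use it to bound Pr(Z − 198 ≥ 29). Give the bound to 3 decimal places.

0.155

Here σ² = 154 and t = 29, so σ² + t² = 995.
Cantelli's bound: 154/995 = 0.1548.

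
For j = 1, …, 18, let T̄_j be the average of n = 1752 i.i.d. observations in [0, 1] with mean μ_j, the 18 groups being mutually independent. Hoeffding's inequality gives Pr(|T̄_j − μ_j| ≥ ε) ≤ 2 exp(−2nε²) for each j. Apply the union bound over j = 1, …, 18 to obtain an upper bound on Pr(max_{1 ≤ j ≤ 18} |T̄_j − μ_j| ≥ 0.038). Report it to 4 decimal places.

Per-experiment Hoeffding bound: 2·exp(−2·1752·0.038²) = 2·exp(−5.05978) = 0.012694.
Union bound over 18 events: 18·0.012694 = 0.22849.

0.2285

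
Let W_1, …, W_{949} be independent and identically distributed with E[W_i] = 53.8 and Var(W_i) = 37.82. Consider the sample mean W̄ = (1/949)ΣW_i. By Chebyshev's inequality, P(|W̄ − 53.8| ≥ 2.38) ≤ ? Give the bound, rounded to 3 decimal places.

Var(W̄) = Var(W_i)/n = 37.82/949 = 0.039852.
Chebyshev: P(|W̄ − 53.8| ≥ 2.38) ≤ Var(W̄)/(2.38)² = 37.82/(949·2.38²) = 0.0070.

0.007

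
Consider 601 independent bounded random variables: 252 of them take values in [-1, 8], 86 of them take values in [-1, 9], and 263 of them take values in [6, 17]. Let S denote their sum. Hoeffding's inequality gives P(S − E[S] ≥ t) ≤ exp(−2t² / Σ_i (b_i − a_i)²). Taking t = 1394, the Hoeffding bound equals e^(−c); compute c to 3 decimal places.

Σ(b_i − a_i)² = 252·9² + 86·10² + 263·11² = 60835.
c = 2t² / 60835 = 2·1394² / 60835 = 63.8855.

63.885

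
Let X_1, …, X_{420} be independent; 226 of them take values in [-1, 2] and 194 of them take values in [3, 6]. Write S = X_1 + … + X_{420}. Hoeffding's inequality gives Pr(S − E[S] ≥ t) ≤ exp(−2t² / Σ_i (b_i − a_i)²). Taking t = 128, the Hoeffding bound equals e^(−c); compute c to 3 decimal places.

Σ(b_i − a_i)² = 226·3² + 194·3² = 3780.
c = 2t² / 3780 = 2·128² / 3780 = 8.6688.

8.669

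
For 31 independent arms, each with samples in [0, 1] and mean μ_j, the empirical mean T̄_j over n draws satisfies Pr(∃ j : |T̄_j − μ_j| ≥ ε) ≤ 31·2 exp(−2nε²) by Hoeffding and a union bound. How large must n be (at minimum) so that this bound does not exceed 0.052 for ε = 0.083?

515

Need 2·31·exp(−2nε²) ≤ 0.052, i.e. exp(−2nε²) ≤ 0.052/62.
So 2nε² ≥ ln(62/0.052) = 7.083646.
Hence n ≥ 7.083646/(2·0.083²) = 514.127.
The smallest integer n is 515.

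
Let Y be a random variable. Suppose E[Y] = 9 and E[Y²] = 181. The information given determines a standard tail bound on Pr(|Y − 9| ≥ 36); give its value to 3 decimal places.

0.077

The first two moments determine the variance, so Chebyshev's inequality is the sharpest standard bound available.
Var(Y) = E[Y²] − (E[Y])² = 181 − 81 = 100.
Chebyshev's inequality: Pr(|Y − μ| ≥ t) ≤ Var(Y)/t² = 100/1296 = 0.0772.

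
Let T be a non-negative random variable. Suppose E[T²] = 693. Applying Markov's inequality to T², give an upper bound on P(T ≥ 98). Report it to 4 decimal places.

0.0722

Since T ≥ 0, the event {T ≥ 98} is the same as {T² ≥ 9604}.
Markov's inequality applied to T² gives P(T² ≥ 9604) ≤ E[T²]/9604 = 693/9604 = 0.0722.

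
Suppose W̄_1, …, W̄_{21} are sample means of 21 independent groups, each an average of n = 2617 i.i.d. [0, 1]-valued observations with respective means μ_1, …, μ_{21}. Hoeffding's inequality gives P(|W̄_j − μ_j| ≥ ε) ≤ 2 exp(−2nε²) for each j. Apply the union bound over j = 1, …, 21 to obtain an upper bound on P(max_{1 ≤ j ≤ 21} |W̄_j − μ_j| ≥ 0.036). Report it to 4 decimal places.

Per-experiment Hoeffding bound: 2·exp(−2·2617·0.036²) = 2·exp(−6.78326) = 0.0022651.
Union bound over 21 events: 21·0.0022651 = 0.04757.

0.0476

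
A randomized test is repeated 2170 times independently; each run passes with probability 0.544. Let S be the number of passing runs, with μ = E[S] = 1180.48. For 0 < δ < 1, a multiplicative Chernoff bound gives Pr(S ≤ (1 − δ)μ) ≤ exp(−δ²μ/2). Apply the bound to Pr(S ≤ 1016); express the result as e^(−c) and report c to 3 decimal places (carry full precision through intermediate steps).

Write 1016 = (1 − δ)μ, so δ = 1 − 1016/1180.48 = 0.1393332…
Then the exponent is δ²μ/2 = (μ − 1016)²/(2μ) = 11.458758.

11.459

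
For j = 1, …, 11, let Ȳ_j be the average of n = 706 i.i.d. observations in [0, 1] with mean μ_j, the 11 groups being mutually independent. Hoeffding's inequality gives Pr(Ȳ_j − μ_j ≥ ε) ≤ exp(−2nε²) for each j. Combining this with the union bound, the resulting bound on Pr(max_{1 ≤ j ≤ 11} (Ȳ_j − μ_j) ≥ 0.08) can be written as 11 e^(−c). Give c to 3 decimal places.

9.037

Union bound over the 11 events: Pr(max_{1 ≤ j ≤ 11} (Ȳ_j − μ_j) ≥ 0.08) ≤ 11·exp(−2nε²) = 11 exp(−2·706·0.08²).
So c = 2·706·0.08² = 9.0368.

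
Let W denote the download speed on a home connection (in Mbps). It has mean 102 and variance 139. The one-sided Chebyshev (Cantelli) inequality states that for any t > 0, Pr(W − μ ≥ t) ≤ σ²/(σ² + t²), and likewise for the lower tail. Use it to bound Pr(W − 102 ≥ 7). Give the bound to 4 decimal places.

0.7394

Here σ² = 139 and t = 7, so σ² + t² = 188.
Cantelli's bound: 139/188 = 0.7394.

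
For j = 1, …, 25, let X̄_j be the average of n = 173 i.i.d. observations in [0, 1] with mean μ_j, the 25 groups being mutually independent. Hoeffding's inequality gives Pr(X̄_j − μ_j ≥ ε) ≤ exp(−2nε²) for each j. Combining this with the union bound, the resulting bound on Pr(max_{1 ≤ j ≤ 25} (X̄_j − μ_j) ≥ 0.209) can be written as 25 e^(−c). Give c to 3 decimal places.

15.114

Union bound over the 25 events: Pr(max_{1 ≤ j ≤ 25} (X̄_j − μ_j) ≥ 0.209) ≤ 25·exp(−2nε²) = 25 exp(−2·173·0.209²).
So c = 2·173·0.209² = 15.1136.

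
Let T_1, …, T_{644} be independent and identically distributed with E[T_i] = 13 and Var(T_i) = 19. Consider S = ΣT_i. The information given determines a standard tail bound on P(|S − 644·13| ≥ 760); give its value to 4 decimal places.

0.0212

With mean and variance of each term known, Chebyshev's inequality bounds the deviation of the sum (or sample mean).
Var(S) = n·Var(T_i) = 644·19 = 12236.
Chebyshev: P(|S − 644·13| ≥ 760) ≤ Var(S)/760² = 12236/577600 = 0.0212.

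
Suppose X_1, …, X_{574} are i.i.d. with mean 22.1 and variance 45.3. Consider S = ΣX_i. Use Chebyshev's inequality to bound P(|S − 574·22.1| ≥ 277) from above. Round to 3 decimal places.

0.339

Var(S) = n·Var(X_i) = 574·45.3 = 26002.2.
Chebyshev: P(|S − 574·22.1| ≥ 277) ≤ Var(S)/277² = 26002.2/76729 = 0.3389.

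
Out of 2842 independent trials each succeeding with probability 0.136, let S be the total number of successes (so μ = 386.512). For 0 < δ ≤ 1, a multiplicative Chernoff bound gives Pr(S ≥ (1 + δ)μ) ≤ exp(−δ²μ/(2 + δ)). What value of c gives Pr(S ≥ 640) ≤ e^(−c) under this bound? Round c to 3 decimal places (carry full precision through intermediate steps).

62.597

Write 640 = (1 + δ)μ, so δ = 640/386.512 − 1 = 0.6558347…
Then the exponent is δ²μ/(2 + δ) = (640 − μ)² / (μ·(2 + δ)) = 62.596605.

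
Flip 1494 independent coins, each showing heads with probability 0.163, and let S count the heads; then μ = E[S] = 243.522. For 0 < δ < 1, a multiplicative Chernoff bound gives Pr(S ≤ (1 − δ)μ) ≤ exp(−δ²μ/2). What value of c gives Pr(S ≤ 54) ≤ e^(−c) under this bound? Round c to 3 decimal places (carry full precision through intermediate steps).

73.748

Write 54 = (1 − δ)μ, so δ = 1 − 54/243.522 = 0.7782541…
Then the exponent is δ²μ/2 = (μ − 54)²/(2μ) = 73.748139.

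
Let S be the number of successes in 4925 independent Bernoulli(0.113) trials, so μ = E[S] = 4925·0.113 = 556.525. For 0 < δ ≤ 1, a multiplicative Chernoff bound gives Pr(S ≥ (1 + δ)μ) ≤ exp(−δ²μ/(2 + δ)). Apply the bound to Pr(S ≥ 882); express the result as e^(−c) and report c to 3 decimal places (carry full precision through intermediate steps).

Write 882 = (1 + δ)μ, so δ = 882/556.525 − 1 = 0.5848345…
Then the exponent is δ²μ/(2 + δ) = (882 − μ)² / (μ·(2 + δ)) = 73.640691.

73.641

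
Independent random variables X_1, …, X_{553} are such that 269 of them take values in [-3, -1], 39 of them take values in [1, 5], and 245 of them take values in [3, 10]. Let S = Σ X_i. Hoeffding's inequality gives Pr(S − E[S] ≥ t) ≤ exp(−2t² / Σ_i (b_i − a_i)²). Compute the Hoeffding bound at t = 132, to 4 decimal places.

Σ(b_i − a_i)² = 269·2² + 39·4² + 245·7² = 13705.
Exponent = 2·132² / 13705 = 2.54272.
Bound = exp(−2.54272) = 0.07865.

0.0787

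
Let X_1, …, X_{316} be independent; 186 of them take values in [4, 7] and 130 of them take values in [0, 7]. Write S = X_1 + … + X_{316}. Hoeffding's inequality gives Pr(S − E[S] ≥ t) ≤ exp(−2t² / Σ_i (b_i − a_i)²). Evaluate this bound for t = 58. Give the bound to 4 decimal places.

0.4333

Σ(b_i − a_i)² = 186·3² + 130·7² = 8044.
Exponent = 2·58² / 8044 = 0.83640.
Bound = exp(−0.83640) = 0.43327.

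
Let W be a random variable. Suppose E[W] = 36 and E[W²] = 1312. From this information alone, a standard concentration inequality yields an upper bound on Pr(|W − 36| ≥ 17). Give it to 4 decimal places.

0.0554

The first two moments determine the variance, so Chebyshev's inequality is the sharpest standard bound available.
Var(W) = E[W²] − (E[W])² = 1312 − 1296 = 16.
Chebyshev's inequality: Pr(|W − μ| ≥ t) ≤ Var(W)/t² = 16/289 = 0.0554.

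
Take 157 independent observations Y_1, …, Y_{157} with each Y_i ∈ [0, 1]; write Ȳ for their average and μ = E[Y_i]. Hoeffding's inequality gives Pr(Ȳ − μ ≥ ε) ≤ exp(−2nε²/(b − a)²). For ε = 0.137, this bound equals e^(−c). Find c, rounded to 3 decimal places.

c = 2nε²/(b − a)² = 2·157·0.137² / 1² = 5.8935.

5.893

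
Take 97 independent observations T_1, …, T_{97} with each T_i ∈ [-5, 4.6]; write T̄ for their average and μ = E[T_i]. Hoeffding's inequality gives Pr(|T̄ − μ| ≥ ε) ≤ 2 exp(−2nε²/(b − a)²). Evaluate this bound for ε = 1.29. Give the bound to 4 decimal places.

Exponent: 2nε²/(b − a)² = 2·97·1.29² / 9.6² = 3.50299.
Bound = 2·exp(−3.50299) = 0.06021.

0.0602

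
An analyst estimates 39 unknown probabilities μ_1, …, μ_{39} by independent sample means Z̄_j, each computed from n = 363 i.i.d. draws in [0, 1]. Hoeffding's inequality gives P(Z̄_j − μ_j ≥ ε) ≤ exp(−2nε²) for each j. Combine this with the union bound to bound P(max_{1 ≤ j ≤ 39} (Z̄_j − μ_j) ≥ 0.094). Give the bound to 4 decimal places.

0.0638

Per-experiment Hoeffding bound: exp(−2·363·0.094²) = exp(−6.41494) = 0.0016369.
Union bound over 39 events: 39·0.0016369 = 0.06384.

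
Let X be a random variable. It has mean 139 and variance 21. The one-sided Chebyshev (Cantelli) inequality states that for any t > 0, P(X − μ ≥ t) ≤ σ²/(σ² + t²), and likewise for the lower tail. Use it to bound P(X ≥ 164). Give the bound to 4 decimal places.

Here σ² = 21 and t = 25, so σ² + t² = 646.
Cantelli's bound: 21/646 = 0.0325.

0.0325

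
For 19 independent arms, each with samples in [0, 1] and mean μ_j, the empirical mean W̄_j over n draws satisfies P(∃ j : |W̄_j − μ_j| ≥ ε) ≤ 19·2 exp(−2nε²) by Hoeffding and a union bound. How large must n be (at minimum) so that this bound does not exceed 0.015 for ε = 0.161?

Need 2·19·exp(−2nε²) ≤ 0.015, i.e. exp(−2nε²) ≤ 0.015/38.
So 2nε² ≥ ln(38/0.015) = 7.837291.
Hence n ≥ 7.837291/(2·0.161²) = 151.176.
The smallest integer n is 152.

152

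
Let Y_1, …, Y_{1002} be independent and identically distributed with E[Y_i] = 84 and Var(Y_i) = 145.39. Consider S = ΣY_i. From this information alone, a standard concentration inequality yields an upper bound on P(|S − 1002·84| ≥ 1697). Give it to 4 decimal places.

With mean and variance of each term known, Chebyshev's inequality bounds the deviation of the sum (or sample mean).
Var(S) = n·Var(Y_i) = 1002·145.39 = 145680.78.
Chebyshev: P(|S − 1002·84| ≥ 1697) ≤ Var(S)/1697² = 145680.78/2879809 = 0.0506.

0.0506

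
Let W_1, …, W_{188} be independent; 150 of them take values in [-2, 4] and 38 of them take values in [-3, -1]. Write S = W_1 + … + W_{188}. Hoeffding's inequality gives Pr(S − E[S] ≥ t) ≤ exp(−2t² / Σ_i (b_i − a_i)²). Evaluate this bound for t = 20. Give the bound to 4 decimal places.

Σ(b_i − a_i)² = 150·6² + 38·2² = 5552.
Exponent = 2·20² / 5552 = 0.14409.
Bound = exp(−0.14409) = 0.86581.

0.8658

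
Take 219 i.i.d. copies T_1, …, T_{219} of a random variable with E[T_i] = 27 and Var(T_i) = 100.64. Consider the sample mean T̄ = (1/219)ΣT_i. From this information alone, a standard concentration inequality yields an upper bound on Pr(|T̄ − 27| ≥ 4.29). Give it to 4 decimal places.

0.0250

With mean and variance of each term known, Chebyshev's inequality bounds the deviation of the sum (or sample mean).
Var(T̄) = Var(T_i)/n = 100.64/219 = 0.45954.
Chebyshev: Pr(|T̄ − 27| ≥ 4.29) ≤ Var(T̄)/(4.29)² = 100.64/(219·4.29²) = 0.0250.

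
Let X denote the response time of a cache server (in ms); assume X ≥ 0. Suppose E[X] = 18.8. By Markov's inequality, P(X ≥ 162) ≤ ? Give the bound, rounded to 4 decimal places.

0.1160

Markov's inequality: for a non-negative random variable, P(X ≥ a) ≤ E[X]/a.
Here E[X] = 18.8 and a = 162, so the bound is 18.8/162 = 0.1160.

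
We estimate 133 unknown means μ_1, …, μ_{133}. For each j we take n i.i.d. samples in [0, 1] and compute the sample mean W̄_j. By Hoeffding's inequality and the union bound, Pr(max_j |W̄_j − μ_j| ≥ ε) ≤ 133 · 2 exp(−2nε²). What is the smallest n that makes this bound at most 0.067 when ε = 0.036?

3197

Need 2·133·exp(−2nε²) ≤ 0.067, i.e. exp(−2nε²) ≤ 0.067/266.
So 2nε² ≥ ln(266/0.067) = 8.286559.
Hence n ≥ 8.286559/(2·0.036²) = 3196.975.
The smallest integer n is 3197.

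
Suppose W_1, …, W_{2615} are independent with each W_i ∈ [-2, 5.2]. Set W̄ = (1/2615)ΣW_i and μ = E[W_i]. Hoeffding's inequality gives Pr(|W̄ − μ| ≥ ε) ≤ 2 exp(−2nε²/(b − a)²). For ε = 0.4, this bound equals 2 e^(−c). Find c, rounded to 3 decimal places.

16.142

c = 2nε²/(b − a)² = 2·2615·0.4² / 7.2² = 16.1420.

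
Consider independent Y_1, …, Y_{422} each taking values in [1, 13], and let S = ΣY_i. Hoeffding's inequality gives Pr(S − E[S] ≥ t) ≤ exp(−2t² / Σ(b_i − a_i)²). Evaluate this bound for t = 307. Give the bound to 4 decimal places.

0.0450

Σ(b_i − a_i)² = 422·(12)² = 60768.
Exponent = 2·307²/60768 = 3.1019.
Bound = exp(−3.1019) = 0.04496.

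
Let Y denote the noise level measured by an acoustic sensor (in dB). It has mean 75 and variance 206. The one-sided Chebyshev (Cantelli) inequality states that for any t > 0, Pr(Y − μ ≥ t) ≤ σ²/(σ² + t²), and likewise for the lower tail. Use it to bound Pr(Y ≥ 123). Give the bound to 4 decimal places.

0.0821

Here σ² = 206 and t = 48, so σ² + t² = 2510.
Cantelli's bound: 206/2510 = 0.0821.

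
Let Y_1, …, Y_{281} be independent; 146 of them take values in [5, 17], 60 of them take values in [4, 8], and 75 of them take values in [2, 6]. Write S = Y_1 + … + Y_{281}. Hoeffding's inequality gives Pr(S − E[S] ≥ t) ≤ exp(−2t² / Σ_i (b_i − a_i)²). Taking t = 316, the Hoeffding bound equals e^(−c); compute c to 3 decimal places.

Σ(b_i − a_i)² = 146·12² + 60·4² + 75·4² = 23184.
c = 2t² / 23184 = 2·316² / 23184 = 8.6142.

8.614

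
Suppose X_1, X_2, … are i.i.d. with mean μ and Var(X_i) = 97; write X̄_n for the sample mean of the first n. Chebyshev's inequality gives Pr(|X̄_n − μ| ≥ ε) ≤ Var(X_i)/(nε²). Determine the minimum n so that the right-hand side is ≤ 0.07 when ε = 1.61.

Require 97/(n·1.61²) ≤ 0.07, i.e. n ≥ 97/(0.07·1.61²) = 534.591.
The smallest integer n is 535.

535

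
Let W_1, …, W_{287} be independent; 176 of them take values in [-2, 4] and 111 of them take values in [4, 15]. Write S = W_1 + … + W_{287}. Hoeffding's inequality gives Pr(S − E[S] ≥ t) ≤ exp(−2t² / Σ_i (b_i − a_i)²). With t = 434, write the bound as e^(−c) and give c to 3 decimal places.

19.058

Σ(b_i − a_i)² = 176·6² + 111·11² = 19767.
c = 2t² / 19767 = 2·434² / 19767 = 19.0576.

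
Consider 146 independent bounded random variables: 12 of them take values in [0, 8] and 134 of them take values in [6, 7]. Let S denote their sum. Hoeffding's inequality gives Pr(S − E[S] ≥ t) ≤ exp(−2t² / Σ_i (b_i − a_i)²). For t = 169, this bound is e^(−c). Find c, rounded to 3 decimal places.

Σ(b_i − a_i)² = 12·8² + 134·1² = 902.
c = 2t² / 902 = 2·169² / 902 = 63.3282.

63.328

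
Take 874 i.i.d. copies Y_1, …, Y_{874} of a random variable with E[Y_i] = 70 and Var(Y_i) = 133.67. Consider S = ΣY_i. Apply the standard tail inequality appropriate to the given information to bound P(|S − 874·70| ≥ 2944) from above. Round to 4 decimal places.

With mean and variance of each term known, Chebyshev's inequality bounds the deviation of the sum (or sample mean).
Var(S) = n·Var(Y_i) = 874·133.67 = 116827.58.
Chebyshev: P(|S − 874·70| ≥ 2944) ≤ Var(S)/2944² = 116827.58/8667136 = 0.0135.

0.0135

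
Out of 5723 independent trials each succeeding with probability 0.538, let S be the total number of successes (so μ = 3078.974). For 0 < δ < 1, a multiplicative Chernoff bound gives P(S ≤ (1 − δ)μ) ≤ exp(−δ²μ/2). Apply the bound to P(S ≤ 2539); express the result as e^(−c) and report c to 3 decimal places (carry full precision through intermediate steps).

Write 2539 = (1 − δ)μ, so δ = 1 − 2539/3078.974 = 0.1753747…
Then the exponent is δ²μ/2 = (μ − 2539)²/(2μ) = 47.348877.

47.349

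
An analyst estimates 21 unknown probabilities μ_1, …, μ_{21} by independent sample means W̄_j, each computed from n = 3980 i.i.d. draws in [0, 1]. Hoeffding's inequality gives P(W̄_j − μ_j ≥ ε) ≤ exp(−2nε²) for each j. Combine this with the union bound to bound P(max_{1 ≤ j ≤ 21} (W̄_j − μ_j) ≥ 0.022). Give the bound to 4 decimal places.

Per-experiment Hoeffding bound: exp(−2·3980·0.022²) = exp(−3.85264) = 0.021224.
Union bound over 21 events: 21·0.021224 = 0.44570.

0.4457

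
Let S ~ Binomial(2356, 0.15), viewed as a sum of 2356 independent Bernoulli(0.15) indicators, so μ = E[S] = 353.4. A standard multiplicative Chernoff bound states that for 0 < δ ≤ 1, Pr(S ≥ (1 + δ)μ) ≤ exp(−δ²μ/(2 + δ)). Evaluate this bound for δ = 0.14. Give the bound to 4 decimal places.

0.0393

Exponent = δ²μ/(2 + δ) = 0.14²·353.4/2.14 = 3.2367.
Bound = exp(−3.2367) = 0.03929.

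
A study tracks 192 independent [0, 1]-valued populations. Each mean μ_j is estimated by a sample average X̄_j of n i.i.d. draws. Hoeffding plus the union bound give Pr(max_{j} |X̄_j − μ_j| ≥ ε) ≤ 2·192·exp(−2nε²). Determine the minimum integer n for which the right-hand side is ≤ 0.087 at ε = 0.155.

175

Need 2·192·exp(−2nε²) ≤ 0.087, i.e. exp(−2nε²) ≤ 0.087/384.
So 2nε² ≥ ln(384/0.087) = 8.392490.
Hence n ≥ 8.392490/(2·0.155²) = 174.662.
The smallest integer n is 175.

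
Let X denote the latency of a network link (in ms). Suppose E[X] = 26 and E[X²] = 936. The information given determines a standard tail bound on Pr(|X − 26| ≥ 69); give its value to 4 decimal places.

The first two moments determine the variance, so Chebyshev's inequality is the sharpest standard bound available.
Var(X) = E[X²] − (E[X])² = 936 − 676 = 260.
Chebyshev's inequality: Pr(|X − μ| ≥ t) ≤ Var(X)/t² = 260/4761 = 0.0546.

0.0546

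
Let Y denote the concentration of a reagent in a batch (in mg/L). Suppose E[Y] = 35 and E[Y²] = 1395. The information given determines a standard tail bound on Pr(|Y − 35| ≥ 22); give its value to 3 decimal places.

0.351

The first two moments determine the variance, so Chebyshev's inequality is the sharpest standard bound available.
Var(Y) = E[Y²] − (E[Y])² = 1395 − 1225 = 170.
Chebyshev's inequality: Pr(|Y − μ| ≥ t) ≤ Var(Y)/t² = 170/484 = 0.3512.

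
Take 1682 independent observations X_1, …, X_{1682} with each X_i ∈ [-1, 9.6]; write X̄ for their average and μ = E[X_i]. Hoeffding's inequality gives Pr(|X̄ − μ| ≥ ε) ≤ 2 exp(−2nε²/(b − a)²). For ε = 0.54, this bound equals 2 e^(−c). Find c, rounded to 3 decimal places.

c = 2nε²/(b − a)² = 2·1682·0.54² / 10.6² = 8.7304.

8.730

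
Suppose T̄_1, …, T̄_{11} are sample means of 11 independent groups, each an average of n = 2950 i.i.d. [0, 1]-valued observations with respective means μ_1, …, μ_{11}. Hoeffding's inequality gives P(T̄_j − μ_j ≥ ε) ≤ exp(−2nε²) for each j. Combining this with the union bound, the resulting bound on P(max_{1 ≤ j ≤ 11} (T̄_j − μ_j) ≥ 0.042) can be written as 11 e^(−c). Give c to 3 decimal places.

Union bound over the 11 events: P(max_{1 ≤ j ≤ 11} (T̄_j − μ_j) ≥ 0.042) ≤ 11·exp(−2nε²) = 11 exp(−2·2950·0.042²).
So c = 2·2950·0.042² = 10.4076.

10.408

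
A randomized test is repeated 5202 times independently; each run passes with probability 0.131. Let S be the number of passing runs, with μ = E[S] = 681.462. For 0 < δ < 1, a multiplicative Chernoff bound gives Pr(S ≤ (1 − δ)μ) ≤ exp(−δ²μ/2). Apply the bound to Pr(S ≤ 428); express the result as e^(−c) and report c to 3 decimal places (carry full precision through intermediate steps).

47.136

Write 428 = (1 − δ)μ, so δ = 1 − 428/681.462 = 0.3719386…
Then the exponent is δ²μ/2 = (μ − 428)²/(2μ) = 47.136147.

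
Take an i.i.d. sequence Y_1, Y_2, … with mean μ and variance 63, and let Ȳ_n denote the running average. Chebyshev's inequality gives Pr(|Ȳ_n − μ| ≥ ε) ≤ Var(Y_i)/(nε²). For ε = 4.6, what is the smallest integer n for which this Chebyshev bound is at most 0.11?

Require 63/(n·4.6²) ≤ 0.11, i.e. n ≥ 63/(0.11·4.6²) = 27.067.
The smallest integer n is 28.

28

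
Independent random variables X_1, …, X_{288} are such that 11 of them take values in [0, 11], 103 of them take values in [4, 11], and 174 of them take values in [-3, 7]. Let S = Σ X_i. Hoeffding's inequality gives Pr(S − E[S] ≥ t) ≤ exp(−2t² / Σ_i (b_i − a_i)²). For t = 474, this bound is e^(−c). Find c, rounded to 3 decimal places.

18.898

Σ(b_i − a_i)² = 11·11² + 103·7² + 174·10² = 23778.
c = 2t² / 23778 = 2·474² / 23778 = 18.8978.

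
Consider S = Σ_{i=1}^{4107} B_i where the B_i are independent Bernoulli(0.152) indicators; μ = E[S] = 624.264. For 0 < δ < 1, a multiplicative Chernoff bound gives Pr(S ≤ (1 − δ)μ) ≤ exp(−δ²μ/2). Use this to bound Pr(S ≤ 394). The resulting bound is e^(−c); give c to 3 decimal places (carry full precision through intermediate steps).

Write 394 = (1 − δ)μ, so δ = 1 − 394/624.264 = 0.3688568…
Then the exponent is δ²μ/2 = (μ − 394)²/(2μ) = 42.467217.

42.467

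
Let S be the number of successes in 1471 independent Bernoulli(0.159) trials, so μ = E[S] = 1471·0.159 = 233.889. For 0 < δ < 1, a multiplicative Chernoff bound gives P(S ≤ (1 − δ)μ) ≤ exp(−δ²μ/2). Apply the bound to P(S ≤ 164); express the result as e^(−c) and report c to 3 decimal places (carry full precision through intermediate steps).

Write 164 = (1 − δ)μ, so δ = 1 − 164/233.889 = 0.2988127…
Then the exponent is δ²μ/2 = (μ − 164)²/(2μ) = 10.441860.

10.442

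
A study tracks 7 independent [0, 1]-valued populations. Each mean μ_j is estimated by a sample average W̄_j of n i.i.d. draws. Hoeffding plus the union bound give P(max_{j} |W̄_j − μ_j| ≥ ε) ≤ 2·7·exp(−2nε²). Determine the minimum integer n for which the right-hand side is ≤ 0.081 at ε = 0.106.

230

Need 2·7·exp(−2nε²) ≤ 0.081, i.e. exp(−2nε²) ≤ 0.081/14.
So 2nε² ≥ ln(14/0.081) = 5.152363.
Hence n ≥ 5.152363/(2·0.106²) = 229.279.
The smallest integer n is 230.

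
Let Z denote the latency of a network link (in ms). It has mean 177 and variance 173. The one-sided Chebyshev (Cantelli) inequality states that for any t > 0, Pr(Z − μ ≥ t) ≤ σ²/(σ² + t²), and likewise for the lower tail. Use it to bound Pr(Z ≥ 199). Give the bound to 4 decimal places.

0.2633

Here σ² = 173 and t = 22, so σ² + t² = 657.
Cantelli's bound: 173/657 = 0.2633.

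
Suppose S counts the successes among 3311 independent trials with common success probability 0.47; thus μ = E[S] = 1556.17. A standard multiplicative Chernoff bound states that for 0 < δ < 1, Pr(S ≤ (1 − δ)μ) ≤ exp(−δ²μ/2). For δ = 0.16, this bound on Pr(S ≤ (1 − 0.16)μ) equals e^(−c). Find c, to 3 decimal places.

19.919

c = δ²μ/2 = 0.16²·1556.17/2 = 19.9190.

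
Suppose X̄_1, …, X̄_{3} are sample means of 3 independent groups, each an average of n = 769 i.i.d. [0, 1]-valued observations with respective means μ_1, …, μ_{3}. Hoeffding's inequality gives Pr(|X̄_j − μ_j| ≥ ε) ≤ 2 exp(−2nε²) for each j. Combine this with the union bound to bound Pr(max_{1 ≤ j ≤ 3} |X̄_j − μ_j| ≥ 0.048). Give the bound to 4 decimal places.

Per-experiment Hoeffding bound: 2·exp(−2·769·0.048²) = 2·exp(−3.54355) = 0.057821.
Union bound over 3 events: 3·0.057821 = 0.17346.

0.1735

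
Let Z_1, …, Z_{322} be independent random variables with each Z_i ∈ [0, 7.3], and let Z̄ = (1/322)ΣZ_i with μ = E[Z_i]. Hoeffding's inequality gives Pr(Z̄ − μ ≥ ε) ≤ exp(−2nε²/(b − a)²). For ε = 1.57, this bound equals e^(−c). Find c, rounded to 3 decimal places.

c = 2nε²/(b − a)² = 2·322·1.57² / 7.3² = 29.7879.

29.788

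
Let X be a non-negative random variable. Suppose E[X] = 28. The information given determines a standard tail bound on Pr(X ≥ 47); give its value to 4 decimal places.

Only the mean of a non-negative variable is known, so Markov's inequality is the applicable tail bound.
Markov's inequality: for a non-negative random variable, Pr(X ≥ a) ≤ E[X]/a.
Here E[X] = 28 and a = 47, so the bound is 28/47 = 0.5957.

0.5957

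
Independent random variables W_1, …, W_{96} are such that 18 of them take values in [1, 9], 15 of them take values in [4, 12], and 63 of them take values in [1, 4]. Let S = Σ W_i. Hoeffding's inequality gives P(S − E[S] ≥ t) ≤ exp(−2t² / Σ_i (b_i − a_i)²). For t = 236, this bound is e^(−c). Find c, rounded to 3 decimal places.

41.580

Σ(b_i − a_i)² = 18·8² + 15·8² + 63·3² = 2679.
c = 2t² / 2679 = 2·236² / 2679 = 41.5797.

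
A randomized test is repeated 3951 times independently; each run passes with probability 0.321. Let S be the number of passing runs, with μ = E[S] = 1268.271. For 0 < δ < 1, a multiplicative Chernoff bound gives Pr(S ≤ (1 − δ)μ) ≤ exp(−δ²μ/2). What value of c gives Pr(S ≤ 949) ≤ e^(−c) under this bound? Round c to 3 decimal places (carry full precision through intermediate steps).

40.186

Write 949 = (1 − δ)μ, so δ = 1 − 949/1268.271 = 0.2517372…
Then the exponent is δ²μ/2 = (μ − 949)²/(2μ) = 40.186195.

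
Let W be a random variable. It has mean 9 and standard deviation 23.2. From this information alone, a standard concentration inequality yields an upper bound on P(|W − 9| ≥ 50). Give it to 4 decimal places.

0.2153

Mean and variance are known, so Chebyshev's inequality applies.
Chebyshev: P(|W − μ| ≥ t) ≤ Var(W)/t².
Var(W) = σ² = 23.2² = 538.24.
Bound = 538.24 / 2500 = 0.2153.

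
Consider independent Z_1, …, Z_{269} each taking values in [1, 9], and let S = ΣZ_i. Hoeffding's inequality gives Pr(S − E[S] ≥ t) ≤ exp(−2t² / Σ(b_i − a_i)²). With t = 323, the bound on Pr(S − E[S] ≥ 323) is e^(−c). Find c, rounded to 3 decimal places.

Σ(b_i − a_i)² = 269·(8)² = 17216.
c = 2t²/17216 = 2·323²/17216 = 12.1200.

12.120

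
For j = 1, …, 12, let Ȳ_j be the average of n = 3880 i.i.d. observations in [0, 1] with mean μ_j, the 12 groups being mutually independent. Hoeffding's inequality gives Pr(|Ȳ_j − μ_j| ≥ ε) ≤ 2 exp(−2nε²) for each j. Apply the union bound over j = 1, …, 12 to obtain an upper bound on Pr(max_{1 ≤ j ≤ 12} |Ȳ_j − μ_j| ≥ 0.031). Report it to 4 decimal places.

Per-experiment Hoeffding bound: 2·exp(−2·3880·0.031²) = 2·exp(−7.45736) = 0.0011544.
Union bound over 12 events: 12·0.0011544 = 0.01385.

0.0139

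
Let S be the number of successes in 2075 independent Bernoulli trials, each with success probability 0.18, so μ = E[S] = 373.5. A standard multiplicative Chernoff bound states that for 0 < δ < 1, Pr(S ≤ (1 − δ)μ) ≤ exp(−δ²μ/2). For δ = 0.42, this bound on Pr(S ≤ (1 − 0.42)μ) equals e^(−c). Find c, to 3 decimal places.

32.943

c = δ²μ/2 = 0.42²·373.5/2 = 32.9427.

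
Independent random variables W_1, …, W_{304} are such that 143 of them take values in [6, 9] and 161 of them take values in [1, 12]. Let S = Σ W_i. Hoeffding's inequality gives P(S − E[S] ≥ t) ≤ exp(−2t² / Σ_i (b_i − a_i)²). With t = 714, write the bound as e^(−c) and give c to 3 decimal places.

Σ(b_i − a_i)² = 143·3² + 161·11² = 20768.
c = 2t² / 20768 = 2·714² / 20768 = 49.0944.

49.094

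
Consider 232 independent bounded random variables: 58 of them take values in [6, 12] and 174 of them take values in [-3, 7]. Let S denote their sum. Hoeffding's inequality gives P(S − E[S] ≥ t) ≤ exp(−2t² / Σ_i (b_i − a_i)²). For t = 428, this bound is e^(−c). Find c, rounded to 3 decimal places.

Σ(b_i − a_i)² = 58·6² + 174·10² = 19488.
c = 2t² / 19488 = 2·428² / 19488 = 18.7997.

18.800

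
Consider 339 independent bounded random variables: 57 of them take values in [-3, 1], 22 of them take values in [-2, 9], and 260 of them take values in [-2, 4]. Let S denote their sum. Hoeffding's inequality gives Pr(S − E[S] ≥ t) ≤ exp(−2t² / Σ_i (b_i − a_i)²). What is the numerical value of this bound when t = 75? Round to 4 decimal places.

Σ(b_i − a_i)² = 57·4² + 22·11² + 260·6² = 12934.
Exponent = 2·75² / 12934 = 0.86980.
Bound = exp(−0.86980) = 0.41904.

0.4190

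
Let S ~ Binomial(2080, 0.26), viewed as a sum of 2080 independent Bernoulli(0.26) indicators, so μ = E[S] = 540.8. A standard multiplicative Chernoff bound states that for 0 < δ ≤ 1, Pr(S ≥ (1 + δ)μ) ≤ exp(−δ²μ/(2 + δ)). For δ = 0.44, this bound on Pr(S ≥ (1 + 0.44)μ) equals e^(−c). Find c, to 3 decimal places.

42.909

c = δ²μ/(2 + δ) = 0.44²·540.8/(2 + 0.44) = 42.9094.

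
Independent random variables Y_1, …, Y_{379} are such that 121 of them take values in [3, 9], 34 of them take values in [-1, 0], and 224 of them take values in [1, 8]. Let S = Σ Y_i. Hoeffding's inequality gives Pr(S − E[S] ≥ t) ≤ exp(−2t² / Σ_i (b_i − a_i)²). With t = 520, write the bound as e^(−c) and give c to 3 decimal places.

35.195

Σ(b_i − a_i)² = 121·6² + 34·1² + 224·7² = 15366.
c = 2t² / 15366 = 2·520² / 15366 = 35.1946.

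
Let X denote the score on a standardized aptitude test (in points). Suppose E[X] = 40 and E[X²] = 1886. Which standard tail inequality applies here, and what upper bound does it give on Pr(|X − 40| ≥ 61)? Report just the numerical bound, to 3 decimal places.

The first two moments determine the variance, so Chebyshev's inequality is the sharpest standard bound available.
Var(X) = E[X²] − (E[X])² = 1886 − 1600 = 286.
Chebyshev's inequality: Pr(|X − μ| ≥ t) ≤ Var(X)/t² = 286/3721 = 0.0769.

0.077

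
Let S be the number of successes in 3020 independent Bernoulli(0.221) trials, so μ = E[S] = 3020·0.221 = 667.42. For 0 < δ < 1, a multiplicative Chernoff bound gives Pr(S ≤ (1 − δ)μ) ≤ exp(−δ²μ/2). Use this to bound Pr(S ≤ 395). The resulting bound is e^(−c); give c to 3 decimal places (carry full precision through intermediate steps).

55.597

Write 395 = (1 − δ)μ, so δ = 1 − 395/667.42 = 0.4081688…
Then the exponent is δ²μ/2 = (μ − 395)²/(2μ) = 55.596668.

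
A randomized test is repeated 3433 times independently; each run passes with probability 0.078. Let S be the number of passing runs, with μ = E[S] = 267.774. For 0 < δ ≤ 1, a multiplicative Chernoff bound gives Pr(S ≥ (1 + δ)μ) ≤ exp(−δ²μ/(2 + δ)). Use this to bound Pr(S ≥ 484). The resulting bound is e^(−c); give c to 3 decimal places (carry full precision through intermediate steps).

62.191

Write 484 = (1 + δ)μ, so δ = 484/267.774 − 1 = 0.8074944…
Then the exponent is δ²μ/(2 + δ) = (484 − μ)² / (μ·(2 + δ)) = 62.191141.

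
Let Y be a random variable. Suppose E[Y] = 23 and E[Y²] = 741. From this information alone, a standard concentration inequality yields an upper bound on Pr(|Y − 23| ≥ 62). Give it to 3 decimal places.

0.055

The first two moments determine the variance, so Chebyshev's inequality is the sharpest standard bound available.
Var(Y) = E[Y²] − (E[Y])² = 741 − 529 = 212.
Chebyshev's inequality: Pr(|Y − μ| ≥ t) ≤ Var(Y)/t² = 212/3844 = 0.0552.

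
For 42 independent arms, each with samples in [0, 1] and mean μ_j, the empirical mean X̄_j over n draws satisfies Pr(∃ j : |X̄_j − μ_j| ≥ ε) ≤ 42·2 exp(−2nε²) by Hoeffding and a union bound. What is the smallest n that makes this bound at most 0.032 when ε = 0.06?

Need 2·42·exp(−2nε²) ≤ 0.032, i.e. exp(−2nε²) ≤ 0.032/84.
So 2nε² ≥ ln(84/0.032) = 7.872836.
Hence n ≥ 7.872836/(2·0.06²) = 1093.449.
The smallest integer n is 1094.

1094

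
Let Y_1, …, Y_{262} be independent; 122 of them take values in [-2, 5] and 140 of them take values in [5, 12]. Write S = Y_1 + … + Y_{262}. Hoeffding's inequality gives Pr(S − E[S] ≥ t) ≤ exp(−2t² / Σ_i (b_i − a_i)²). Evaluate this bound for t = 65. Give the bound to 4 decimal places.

0.5178

Σ(b_i − a_i)² = 122·7² + 140·7² = 12838.
Exponent = 2·65² / 12838 = 0.65820.
Bound = exp(−0.65820) = 0.51778.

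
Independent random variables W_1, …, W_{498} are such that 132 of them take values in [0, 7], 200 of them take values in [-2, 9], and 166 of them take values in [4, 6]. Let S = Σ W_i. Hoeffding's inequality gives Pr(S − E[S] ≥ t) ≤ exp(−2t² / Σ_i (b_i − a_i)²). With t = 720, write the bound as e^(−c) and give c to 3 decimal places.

Σ(b_i − a_i)² = 132·7² + 200·11² + 166·2² = 31332.
c = 2t² / 31332 = 2·720² / 31332 = 33.0908.

33.091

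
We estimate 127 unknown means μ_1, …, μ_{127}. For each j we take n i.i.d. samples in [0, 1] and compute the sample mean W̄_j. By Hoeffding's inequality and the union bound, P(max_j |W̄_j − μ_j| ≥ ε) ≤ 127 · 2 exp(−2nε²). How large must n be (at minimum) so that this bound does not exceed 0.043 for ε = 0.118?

Need 2·127·exp(−2nε²) ≤ 0.043, i.e. exp(−2nε²) ≤ 0.043/254.
So 2nε² ≥ ln(254/0.043) = 8.683889.
Hence n ≥ 8.683889/(2·0.118²) = 311.832.
The smallest integer n is 312.

312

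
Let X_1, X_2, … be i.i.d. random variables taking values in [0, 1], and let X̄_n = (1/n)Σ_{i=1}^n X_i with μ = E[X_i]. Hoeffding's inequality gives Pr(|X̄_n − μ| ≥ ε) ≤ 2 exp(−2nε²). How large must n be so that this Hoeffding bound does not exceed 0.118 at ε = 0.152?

Require 2·exp(−2nε²) ≤ 0.118, i.e. 2nε² ≥ ln(2/0.118) = 2.830218.
So n ≥ 2.830218 / (2·0.152²) = 61.250.
The smallest integer n is 62.

62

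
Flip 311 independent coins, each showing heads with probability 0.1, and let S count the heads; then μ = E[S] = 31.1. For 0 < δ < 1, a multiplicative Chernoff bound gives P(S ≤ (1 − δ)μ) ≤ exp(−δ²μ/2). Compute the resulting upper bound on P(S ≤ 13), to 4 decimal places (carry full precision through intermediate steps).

Write 13 = (1 − δ)μ, so δ = 1 − 13/31.1 = 0.5819936…
Then the exponent is δ²μ/2 = (μ − 13)²/(2μ) = 5.267042.
Bound = exp(−5.267042) = 0.00516.

0.0052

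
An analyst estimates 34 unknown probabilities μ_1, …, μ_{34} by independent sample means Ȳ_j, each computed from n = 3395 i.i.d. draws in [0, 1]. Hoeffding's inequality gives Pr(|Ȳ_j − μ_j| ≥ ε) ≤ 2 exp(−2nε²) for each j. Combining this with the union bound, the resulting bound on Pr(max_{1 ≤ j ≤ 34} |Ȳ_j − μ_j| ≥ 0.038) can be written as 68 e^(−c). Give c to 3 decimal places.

Union bound over the 34 events: Pr(max_{1 ≤ j ≤ 34} |Ȳ_j − μ_j| ≥ 0.038) ≤ 34·2·exp(−2nε²) = 68 exp(−2·3395·0.038²).
So c = 2·3395·0.038² = 9.8048.

9.805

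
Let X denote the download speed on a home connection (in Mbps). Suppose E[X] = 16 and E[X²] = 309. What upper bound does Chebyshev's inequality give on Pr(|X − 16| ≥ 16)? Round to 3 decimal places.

0.207

Var(X) = E[X²] − (E[X])² = 309 − 256 = 53.
Chebyshev's inequality: Pr(|X − μ| ≥ t) ≤ Var(X)/t² = 53/256 = 0.2070.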